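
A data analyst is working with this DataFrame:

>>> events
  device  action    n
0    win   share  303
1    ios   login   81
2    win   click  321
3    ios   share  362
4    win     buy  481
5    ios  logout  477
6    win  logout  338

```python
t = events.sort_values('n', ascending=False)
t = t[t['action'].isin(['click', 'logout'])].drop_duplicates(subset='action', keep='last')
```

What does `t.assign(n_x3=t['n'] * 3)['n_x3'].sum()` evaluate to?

1977

sort by n descending:
  device  action    n
4    win     buy  481
5    ios  logout  477
3    ios   share  362
6    win  logout  338
2    win   click  321
0    win   share  303
1    ios   login   81
filter rows where action in ['click', 'logout']:
  device  action    n
5    ios  logout  477
6    win  logout  338
2    win   click  321
drop duplicate action (keep=last):
  device  action    n
6    win  logout  338
2    win   click  321
add column n_x3 = t['n'] * 3:
  device  action    n  n_x3
6    win  logout  338  1014
2    win   click  321   963
The sum of column 'n_x3' is 1977.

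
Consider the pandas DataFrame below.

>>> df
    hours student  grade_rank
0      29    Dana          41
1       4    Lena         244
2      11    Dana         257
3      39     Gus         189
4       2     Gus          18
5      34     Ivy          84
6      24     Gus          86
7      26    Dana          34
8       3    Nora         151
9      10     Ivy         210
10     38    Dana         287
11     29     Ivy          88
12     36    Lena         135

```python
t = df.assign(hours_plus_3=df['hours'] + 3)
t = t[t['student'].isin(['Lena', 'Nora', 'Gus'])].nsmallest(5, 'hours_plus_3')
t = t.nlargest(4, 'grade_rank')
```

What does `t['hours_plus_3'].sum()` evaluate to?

add column hours_plus_3 = df['hours'] + 3:
    hours student  grade_rank  hours_plus_3
0      29    Dana          41            32
1       4    Lena         244             7
2      11    Dana         257            14
3      39     Gus         189            42
4       2     Gus          18             5
5      34     Ivy          84            37
6      24     Gus          86            27
7      26    Dana          34            29
8       3    Nora         151             6
9      10     Ivy         210            13
10     38    Dana         287            41
11     29     Ivy          88            32
12     36    Lena         135            39
filter rows where student in ['Lena', 'Nora', 'Gus']:
    hours student  grade_rank  hours_plus_3
1       4    Lena         244             7
3      39     Gus         189            42
4       2     Gus          18             5
6      24     Gus          86            27
8       3    Nora         151             6
12     36    Lena         135            39
take 5 rows with smallest hours_plus_3:
    hours student  grade_rank  hours_plus_3
4       2     Gus          18             5
8       3    Nora         151             6
1       4    Lena         244             7
6      24     Gus          86            27
12     36    Lena         135            39
take 4 rows with largest grade_rank:
    hours student  grade_rank  hours_plus_3
1       4    Lena         244             7
8       3    Nora         151             6
12     36    Lena         135            39
6      24     Gus          86            27
Taking the sum of column 'hours_plus_3' gives 79.

79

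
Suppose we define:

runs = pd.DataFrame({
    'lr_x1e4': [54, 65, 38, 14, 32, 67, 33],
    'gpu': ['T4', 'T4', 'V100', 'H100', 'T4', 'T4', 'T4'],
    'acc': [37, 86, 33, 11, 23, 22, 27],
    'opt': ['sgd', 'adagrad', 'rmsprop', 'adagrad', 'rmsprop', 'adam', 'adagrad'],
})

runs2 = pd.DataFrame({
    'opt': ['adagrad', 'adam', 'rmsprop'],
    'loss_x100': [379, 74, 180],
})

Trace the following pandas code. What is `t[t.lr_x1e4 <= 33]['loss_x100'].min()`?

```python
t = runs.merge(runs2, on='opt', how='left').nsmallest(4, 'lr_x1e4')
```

merge on 'opt' (how='left') → 7 rows:
   lr_x1e4   gpu  acc      opt  loss_x100
0       54    T4   37      sgd        NaN
1       65    T4   86  adagrad      379.0
2       38  V100   33  rmsprop      180.0
3       14  H100   11  adagrad      379.0
4       32    T4   23  rmsprop      180.0
5       67    T4   22     adam       74.0
6       33    T4   27  adagrad      379.0
take 4 rows with smallest lr_x1e4:
   lr_x1e4   gpu  acc      opt  loss_x100
3       14  H100   11  adagrad      379.0
4       32    T4   23  rmsprop      180.0
6       33    T4   27  adagrad      379.0
2       38  V100   33  rmsprop      180.0
filter rows where lr_x1e4 <= 33:
   lr_x1e4   gpu  acc      opt  loss_x100
3       14  H100   11  adagrad      379.0
4       32    T4   23  rmsprop      180.0
6       33    T4   27  adagrad      379.0
So min() = 180.0.

180.0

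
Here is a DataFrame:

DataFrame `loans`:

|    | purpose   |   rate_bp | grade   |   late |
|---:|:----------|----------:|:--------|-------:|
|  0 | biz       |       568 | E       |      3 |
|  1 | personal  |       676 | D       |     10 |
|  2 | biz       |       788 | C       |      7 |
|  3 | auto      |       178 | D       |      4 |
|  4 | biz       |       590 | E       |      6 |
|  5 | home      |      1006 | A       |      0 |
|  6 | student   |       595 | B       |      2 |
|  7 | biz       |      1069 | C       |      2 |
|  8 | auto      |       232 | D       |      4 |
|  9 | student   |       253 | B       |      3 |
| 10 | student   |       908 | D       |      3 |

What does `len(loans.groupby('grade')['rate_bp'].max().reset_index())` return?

group by grade, max of rate_bp:
grade
A    1006
B     595
C    1069
D     908
E     590
Name: rate_bp, dtype: int64
reset_index():
  grade  rate_bp
0     A     1006
1     B      595
2     C     1069
3     D      908
4     E      590
Finally, number of rows = 5.

5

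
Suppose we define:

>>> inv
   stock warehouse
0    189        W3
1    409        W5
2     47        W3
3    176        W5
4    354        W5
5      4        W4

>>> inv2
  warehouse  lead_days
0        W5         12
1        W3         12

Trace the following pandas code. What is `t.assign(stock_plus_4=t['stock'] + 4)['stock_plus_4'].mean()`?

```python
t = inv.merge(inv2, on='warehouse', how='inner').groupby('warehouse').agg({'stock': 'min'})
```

115.5

merge on 'warehouse' (how='inner') → 5 rows:
   stock warehouse  lead_days
0    189        W3         12
1    409        W5         12
2     47        W3         12
3    176        W5         12
4    354        W5         12
group by warehouse, min of stock:
           stock
warehouse       
W3            47
W5           176
add column stock_plus_4 = t['stock'] + 4:
           stock  stock_plus_4
warehouse                     
W3            47            51
W5           176           180
Finally, mean of column 'stock_plus_4' = 115.5.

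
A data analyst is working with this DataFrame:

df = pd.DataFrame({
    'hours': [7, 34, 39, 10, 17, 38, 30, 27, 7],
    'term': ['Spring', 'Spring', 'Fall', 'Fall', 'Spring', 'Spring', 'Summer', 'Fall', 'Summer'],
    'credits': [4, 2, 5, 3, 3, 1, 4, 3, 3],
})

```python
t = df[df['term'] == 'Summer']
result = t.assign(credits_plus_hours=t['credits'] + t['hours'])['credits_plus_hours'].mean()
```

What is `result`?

filter rows where term == 'Summer':
   hours    term  credits
6     30  Summer        4
8      7  Summer        3
add column credits_plus_hours = t['credits'] + t['hours']:
   hours    term  credits  credits_plus_hours
6     30  Summer        4                  34
8      7  Summer        3                  10
Hence 22.0.

22.0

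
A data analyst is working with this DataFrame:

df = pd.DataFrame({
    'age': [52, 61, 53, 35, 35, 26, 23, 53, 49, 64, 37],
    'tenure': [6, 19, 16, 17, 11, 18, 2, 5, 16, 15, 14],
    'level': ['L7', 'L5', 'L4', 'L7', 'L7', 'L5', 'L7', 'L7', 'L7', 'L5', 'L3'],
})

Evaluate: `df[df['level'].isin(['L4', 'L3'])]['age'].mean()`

45.0

filter rows where level in ['L4', 'L3']:
    age  tenure level
2    53      16    L4
10   37      14    L3
Finally, mean of column 'age' = 45.0.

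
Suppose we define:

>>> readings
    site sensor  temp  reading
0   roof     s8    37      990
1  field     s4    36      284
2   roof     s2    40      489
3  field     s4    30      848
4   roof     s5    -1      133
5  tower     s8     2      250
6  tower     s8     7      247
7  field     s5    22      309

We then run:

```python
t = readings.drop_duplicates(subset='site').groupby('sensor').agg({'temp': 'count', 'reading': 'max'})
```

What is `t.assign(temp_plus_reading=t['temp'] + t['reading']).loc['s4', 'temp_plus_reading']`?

285

drop duplicate site (keep=first):
    site sensor  temp  reading
0   roof     s8    37      990
1  field     s4    36      284
5  tower     s8     2      250
group by sensor: count(temp), max(reading):
        temp  reading
sensor               
s4         1      284
s8         2      990
add column temp_plus_reading = t['temp'] + t['reading']:
        temp  reading  temp_plus_reading
sensor                                  
s4         1      284                285
s8         2      990                992
The value at row 's4', column 'temp_plus_reading' is 285.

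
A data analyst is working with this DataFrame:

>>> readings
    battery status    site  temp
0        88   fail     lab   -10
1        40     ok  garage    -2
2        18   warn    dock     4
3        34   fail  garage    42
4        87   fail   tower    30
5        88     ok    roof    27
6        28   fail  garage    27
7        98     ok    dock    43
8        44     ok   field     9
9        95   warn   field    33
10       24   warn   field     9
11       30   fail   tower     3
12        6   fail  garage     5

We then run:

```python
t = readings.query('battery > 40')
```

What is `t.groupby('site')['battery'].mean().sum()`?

430.5

filter rows where battery > 40:
   battery status   site  temp
0       88   fail    lab   -10
4       87   fail  tower    30
5       88     ok   roof    27
7       98     ok   dock    43
8       44     ok  field     9
9       95   warn  field    33
group by site, mean of battery:
site
dock     98.0
field    69.5
lab      88.0
roof     88.0
tower    87.0
Name: battery, dtype: float64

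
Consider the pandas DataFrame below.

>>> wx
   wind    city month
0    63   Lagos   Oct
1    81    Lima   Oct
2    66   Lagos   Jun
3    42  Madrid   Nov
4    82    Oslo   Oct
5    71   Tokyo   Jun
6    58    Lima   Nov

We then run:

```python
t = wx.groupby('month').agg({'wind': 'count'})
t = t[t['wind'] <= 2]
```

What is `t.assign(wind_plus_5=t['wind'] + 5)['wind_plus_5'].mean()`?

7.0

group by month, count of wind:
       wind
month      
Jun       2
Nov       2
Oct       3
filter rows where wind <= 2:
       wind
month      
Jun       2
Nov       2
add column wind_plus_5 = t['wind'] + 5:
       wind  wind_plus_5
month                   
Jun       2            7
Nov       2            7
So mean() = 7.0.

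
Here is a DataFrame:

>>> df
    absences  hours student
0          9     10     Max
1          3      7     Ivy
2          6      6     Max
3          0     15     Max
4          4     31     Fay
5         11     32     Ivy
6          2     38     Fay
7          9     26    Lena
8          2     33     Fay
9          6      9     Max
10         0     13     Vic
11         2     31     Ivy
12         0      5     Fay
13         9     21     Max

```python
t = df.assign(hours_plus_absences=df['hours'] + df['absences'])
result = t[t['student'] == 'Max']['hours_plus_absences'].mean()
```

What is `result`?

18.2

add column hours_plus_absences = df['hours'] + df['absences']:
    absences  hours student  hours_plus_absences
0          9     10     Max                   19
1          3      7     Ivy                   10
2          6      6     Max                   12
3          0     15     Max                   15
4          4     31     Fay                   35
5         11     32     Ivy                   43
6          2     38     Fay                   40
7          9     26    Lena                   35
8          2     33     Fay                   35
9          6      9     Max                   15
10         0     13     Vic                   13
11         2     31     Ivy                   33
12         0      5     Fay                    5
13         9     21     Max                   30
filter rows where student == 'Max':
    absences  hours student  hours_plus_absences
0          9     10     Max                   19
2          6      6     Max                   12
3          0     15     Max                   15
9          6      9     Max                   15
13         9     21     Max                   30
The mean of column 'hours_plus_absences' is 18.2.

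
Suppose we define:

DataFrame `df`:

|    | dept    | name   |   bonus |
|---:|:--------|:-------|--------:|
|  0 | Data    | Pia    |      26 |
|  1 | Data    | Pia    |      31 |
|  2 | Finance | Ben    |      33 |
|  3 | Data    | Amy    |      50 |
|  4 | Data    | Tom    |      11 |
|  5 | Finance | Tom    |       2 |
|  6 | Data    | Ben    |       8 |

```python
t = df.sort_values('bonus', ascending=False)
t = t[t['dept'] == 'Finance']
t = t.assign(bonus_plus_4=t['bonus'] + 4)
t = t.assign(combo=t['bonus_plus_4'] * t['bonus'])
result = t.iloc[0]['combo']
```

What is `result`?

1221

sort by bonus descending:
      dept name  bonus
3     Data  Amy     50
2  Finance  Ben     33
1     Data  Pia     31
0     Data  Pia     26
4     Data  Tom     11
6     Data  Ben      8
5  Finance  Tom      2
filter rows where dept == 'Finance':
      dept name  bonus
2  Finance  Ben     33
5  Finance  Tom      2
add column bonus_plus_4 = t['bonus'] + 4:
      dept name  bonus  bonus_plus_4
2  Finance  Ben     33            37
5  Finance  Tom      2             6
add column combo = t['bonus_plus_4'] * t['bonus']:
      dept name  bonus  bonus_plus_4  combo
2  Finance  Ben     33            37   1221
5  Finance  Tom      2             6     12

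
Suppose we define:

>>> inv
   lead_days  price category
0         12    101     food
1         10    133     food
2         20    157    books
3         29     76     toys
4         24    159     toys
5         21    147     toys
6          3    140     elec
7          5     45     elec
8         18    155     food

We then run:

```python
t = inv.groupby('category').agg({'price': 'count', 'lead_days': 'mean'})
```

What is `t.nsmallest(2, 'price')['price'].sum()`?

group by category: count(price), mean(lead_days):
          price  lead_days
category                  
books         1  20.000000
elec          2   4.000000
food          3  13.333333
toys          3  24.666667
take 2 rows with smallest price:
          price  lead_days
category                  
books         1       20.0
elec          2        4.0
Taking the sum of column 'price' gives 3.

3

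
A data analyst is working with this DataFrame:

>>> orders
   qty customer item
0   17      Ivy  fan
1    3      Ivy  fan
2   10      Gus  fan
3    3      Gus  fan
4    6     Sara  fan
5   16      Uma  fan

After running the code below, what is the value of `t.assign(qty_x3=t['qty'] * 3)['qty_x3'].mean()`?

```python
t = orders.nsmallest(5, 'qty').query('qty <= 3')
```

take 5 rows with smallest qty:
   qty customer item
1    3      Ivy  fan
3    3      Gus  fan
4    6     Sara  fan
2   10      Gus  fan
5   16      Uma  fan
filter rows where qty <= 3:
   qty customer item
1    3      Ivy  fan
3    3      Gus  fan
add column qty_x3 = t['qty'] * 3:
   qty customer item  qty_x3
1    3      Ivy  fan       9
3    3      Gus  fan       9
Finally, mean of column 'qty_x3' = 9.0.

9.0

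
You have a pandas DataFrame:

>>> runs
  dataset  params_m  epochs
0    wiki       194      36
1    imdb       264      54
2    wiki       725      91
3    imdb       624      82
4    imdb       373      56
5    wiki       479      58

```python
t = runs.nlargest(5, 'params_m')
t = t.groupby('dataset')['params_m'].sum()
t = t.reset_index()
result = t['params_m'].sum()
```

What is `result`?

take 5 rows with largest params_m:
  dataset  params_m  epochs
2    wiki       725      91
3    imdb       624      82
5    wiki       479      58
4    imdb       373      56
1    imdb       264      54
group by dataset, sum of params_m:
dataset
imdb    1261
wiki    1204
Name: params_m, dtype: int64
reset_index():
  dataset  params_m
0    imdb      1261
1    wiki      1204
Hence 2465.

2465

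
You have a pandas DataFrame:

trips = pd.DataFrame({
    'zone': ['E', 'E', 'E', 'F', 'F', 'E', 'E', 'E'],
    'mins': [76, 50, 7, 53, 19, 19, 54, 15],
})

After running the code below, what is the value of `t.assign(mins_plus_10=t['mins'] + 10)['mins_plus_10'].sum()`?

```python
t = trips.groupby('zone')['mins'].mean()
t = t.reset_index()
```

92.8333333333

group by zone, mean of mins:
zone
E    36.833333
F    36.000000
Name: mins, dtype: float64
reset_index():
  zone       mins
0    E  36.833333
1    F  36.000000
add column mins_plus_10 = t['mins'] + 10:
  zone       mins  mins_plus_10
0    E  36.833333     46.833333
1    F  36.000000     46.000000
Taking the sum of column 'mins_plus_10' gives 92.8333333333.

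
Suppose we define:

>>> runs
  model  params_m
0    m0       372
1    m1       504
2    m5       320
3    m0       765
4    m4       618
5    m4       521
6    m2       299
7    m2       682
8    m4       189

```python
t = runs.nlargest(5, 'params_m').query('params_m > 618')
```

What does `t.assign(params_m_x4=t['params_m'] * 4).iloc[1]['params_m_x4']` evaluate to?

take 5 rows with largest params_m:
  model  params_m
3    m0       765
7    m2       682
4    m4       618
5    m4       521
1    m1       504
filter rows where params_m > 618:
  model  params_m
3    m0       765
7    m2       682
add column params_m_x4 = t['params_m'] * 4:
  model  params_m  params_m_x4
3    m0       765         3060
7    m2       682         2728
Taking the value at position 1, column 'params_m_x4' gives 2728.

2728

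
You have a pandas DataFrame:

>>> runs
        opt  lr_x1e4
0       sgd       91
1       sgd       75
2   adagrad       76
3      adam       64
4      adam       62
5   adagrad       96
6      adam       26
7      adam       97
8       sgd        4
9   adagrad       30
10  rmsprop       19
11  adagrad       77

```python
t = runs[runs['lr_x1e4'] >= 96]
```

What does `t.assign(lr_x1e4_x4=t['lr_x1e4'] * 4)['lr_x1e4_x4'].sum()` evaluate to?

772

filter rows where lr_x1e4 >= 96:
       opt  lr_x1e4
5  adagrad       96
7     adam       97
add column lr_x1e4_x4 = t['lr_x1e4'] * 4:
       opt  lr_x1e4  lr_x1e4_x4
5  adagrad       96         384
7     adam       97         388
Reading off the sum of column 'lr_x1e4_x4', we get 772.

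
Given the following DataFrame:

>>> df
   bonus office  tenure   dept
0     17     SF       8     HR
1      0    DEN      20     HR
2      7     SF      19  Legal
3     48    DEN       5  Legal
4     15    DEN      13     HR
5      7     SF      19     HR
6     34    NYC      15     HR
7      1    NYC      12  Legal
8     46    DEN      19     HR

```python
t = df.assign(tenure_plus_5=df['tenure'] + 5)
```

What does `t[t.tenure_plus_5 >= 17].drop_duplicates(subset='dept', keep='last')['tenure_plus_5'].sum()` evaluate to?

add column tenure_plus_5 = df['tenure'] + 5:
   bonus office  tenure   dept  tenure_plus_5
0     17     SF       8     HR             13
1      0    DEN      20     HR             25
2      7     SF      19  Legal             24
3     48    DEN       5  Legal             10
4     15    DEN      13     HR             18
5      7     SF      19     HR             24
6     34    NYC      15     HR             20
7      1    NYC      12  Legal             17
8     46    DEN      19     HR             24
filter rows where tenure_plus_5 >= 17:
   bonus office  tenure   dept  tenure_plus_5
1      0    DEN      20     HR             25
2      7     SF      19  Legal             24
4     15    DEN      13     HR             18
5      7     SF      19     HR             24
6     34    NYC      15     HR             20
7      1    NYC      12  Legal             17
8     46    DEN      19     HR             24
drop duplicate dept (keep=last):
   bonus office  tenure   dept  tenure_plus_5
7      1    NYC      12  Legal             17
8     46    DEN      19     HR             24

41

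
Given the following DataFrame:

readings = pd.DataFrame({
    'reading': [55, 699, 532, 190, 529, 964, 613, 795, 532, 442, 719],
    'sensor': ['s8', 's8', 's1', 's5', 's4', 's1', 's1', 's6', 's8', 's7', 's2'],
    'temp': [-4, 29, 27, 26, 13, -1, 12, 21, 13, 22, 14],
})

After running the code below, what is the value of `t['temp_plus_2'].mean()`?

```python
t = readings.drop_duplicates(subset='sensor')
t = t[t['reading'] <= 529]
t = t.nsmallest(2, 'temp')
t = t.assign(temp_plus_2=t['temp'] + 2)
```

drop duplicate sensor (keep=first):
    reading sensor  temp
0        55     s8    -4
2       532     s1    27
3       190     s5    26
4       529     s4    13
7       795     s6    21
9       442     s7    22
10      719     s2    14
filter rows where reading <= 529:
   reading sensor  temp
0       55     s8    -4
3      190     s5    26
4      529     s4    13
9      442     s7    22
take 2 rows with smallest temp:
   reading sensor  temp
0       55     s8    -4
4      529     s4    13
add column temp_plus_2 = t['temp'] + 2:
   reading sensor  temp  temp_plus_2
0       55     s8    -4           -2
4      529     s4    13           15

6.5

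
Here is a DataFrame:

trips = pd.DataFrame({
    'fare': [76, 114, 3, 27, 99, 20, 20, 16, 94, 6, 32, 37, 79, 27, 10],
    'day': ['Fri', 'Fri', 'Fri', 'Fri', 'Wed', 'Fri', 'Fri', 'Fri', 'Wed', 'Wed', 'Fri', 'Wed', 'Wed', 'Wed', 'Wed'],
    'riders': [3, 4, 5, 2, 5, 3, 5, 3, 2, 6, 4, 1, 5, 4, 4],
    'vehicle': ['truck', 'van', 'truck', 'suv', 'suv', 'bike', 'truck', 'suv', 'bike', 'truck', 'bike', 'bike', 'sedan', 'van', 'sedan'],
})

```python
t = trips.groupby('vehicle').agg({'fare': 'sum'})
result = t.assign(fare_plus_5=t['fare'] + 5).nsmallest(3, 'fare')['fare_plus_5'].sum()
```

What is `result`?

350

group by vehicle, sum of fare:
         fare
vehicle      
bike      183
sedan      89
suv       142
truck     105
van       141
add column fare_plus_5 = t['fare'] + 5:
         fare  fare_plus_5
vehicle                   
bike      183          188
sedan      89           94
suv       142          147
truck     105          110
van       141          146
take 3 rows with smallest fare:
         fare  fare_plus_5
vehicle                   
sedan      89           94
truck     105          110
van       141          146
The sum of column 'fare_plus_5' is 350.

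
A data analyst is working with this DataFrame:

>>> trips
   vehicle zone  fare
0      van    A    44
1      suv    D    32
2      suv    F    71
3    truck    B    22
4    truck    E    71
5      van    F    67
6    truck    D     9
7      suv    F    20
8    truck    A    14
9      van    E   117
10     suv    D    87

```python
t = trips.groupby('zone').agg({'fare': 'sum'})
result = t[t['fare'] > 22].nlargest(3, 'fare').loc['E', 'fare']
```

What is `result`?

group by zone, sum of fare:
      fare
zone      
A       58
B       22
D      128
E      188
F      158
filter rows where fare > 22:
      fare
zone      
A       58
D      128
E      188
F      158
take 3 rows with largest fare:
      fare
zone      
E      188
F      158
D      128
The value at row 'E', column 'fare' is 188.

188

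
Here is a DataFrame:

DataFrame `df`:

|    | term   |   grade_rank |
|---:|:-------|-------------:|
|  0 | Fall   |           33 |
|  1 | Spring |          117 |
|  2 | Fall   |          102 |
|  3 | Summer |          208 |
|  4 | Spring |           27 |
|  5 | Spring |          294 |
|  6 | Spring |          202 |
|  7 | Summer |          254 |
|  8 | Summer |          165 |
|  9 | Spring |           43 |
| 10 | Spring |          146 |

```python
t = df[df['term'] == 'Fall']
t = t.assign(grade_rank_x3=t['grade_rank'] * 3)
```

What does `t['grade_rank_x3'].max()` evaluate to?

306

filter rows where term == 'Fall':
   term  grade_rank
0  Fall          33
2  Fall         102
add column grade_rank_x3 = t['grade_rank'] * 3:
   term  grade_rank  grade_rank_x3
0  Fall          33             99
2  Fall         102            306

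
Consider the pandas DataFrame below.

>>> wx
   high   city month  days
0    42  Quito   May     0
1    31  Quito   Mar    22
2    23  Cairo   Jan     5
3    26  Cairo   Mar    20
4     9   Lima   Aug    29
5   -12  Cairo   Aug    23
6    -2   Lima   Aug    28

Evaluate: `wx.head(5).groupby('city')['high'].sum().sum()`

131

take first 5 rows:
   high   city month  days
0    42  Quito   May     0
1    31  Quito   Mar    22
2    23  Cairo   Jan     5
3    26  Cairo   Mar    20
4     9   Lima   Aug    29
group by city, sum of high:
city
Cairo    49
Lima      9
Quito    73
Name: high, dtype: int64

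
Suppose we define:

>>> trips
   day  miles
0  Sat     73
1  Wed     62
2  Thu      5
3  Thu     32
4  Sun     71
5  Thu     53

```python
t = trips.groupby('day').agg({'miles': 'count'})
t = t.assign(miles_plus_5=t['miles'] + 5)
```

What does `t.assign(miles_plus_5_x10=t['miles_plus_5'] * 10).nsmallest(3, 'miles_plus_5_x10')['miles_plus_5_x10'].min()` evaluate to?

60

group by day, count of miles:
     miles
day       
Sat      1
Sun      1
Thu      3
Wed      1
add column miles_plus_5 = t['miles'] + 5:
     miles  miles_plus_5
day                     
Sat      1             6
Sun      1             6
Thu      3             8
Wed      1             6
add column miles_plus_5_x10 = t['miles_plus_5'] * 10:
     miles  miles_plus_5  miles_plus_5_x10
day                                       
Sat      1             6                60
Sun      1             6                60
Thu      3             8                80
Wed      1             6                60
take 3 rows with smallest miles_plus_5_x10:
     miles  miles_plus_5  miles_plus_5_x10
day                                       
Sat      1             6                60
Sun      1             6                60
Wed      1             6                60
The min of column 'miles_plus_5_x10' is 60.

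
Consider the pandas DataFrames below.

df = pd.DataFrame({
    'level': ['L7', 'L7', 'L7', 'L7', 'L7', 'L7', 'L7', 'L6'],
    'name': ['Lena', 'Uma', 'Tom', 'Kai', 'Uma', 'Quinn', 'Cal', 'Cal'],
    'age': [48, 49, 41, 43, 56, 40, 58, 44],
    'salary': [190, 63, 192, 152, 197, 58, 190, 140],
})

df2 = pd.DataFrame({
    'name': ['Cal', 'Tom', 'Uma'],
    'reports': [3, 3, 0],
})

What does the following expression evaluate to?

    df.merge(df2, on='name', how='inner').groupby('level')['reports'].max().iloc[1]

3

merge on 'name' (how='inner') → 5 rows:
  level name  age  salary  reports
0    L7  Uma   49      63        0
1    L7  Tom   41     192        3
2    L7  Uma   56     197        0
3    L7  Cal   58     190        3
4    L6  Cal   44     140        3
group by level, max of reports:
level
L6    3
L7    3
Name: reports, dtype: int64
So iloc[1] = 3.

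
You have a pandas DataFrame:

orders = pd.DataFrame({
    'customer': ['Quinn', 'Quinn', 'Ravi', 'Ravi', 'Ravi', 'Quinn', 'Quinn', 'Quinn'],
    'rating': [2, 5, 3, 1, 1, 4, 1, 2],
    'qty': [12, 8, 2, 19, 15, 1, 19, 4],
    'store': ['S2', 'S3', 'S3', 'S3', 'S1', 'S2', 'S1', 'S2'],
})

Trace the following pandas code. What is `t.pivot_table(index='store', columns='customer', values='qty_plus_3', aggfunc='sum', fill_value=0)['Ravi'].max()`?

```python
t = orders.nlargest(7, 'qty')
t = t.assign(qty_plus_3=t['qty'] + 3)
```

27

take 7 rows with largest qty:
  customer  rating  qty store
3     Ravi       1   19    S3
6    Quinn       1   19    S1
4     Ravi       1   15    S1
0    Quinn       2   12    S2
1    Quinn       5    8    S3
7    Quinn       2    4    S2
2     Ravi       3    2    S3
add column qty_plus_3 = t['qty'] + 3:
  customer  rating  qty store  qty_plus_3
3     Ravi       1   19    S3          22
6    Quinn       1   19    S1          22
4     Ravi       1   15    S1          18
0    Quinn       2   12    S2          15
1    Quinn       5    8    S3          11
7    Quinn       2    4    S2           7
2     Ravi       3    2    S3           5
pivot: rows=store, cols=customer, sum(qty_plus_3):
customer  Quinn  Ravi
store                
S1           22    18
S2           22     0
S3           11    27
Hence 27.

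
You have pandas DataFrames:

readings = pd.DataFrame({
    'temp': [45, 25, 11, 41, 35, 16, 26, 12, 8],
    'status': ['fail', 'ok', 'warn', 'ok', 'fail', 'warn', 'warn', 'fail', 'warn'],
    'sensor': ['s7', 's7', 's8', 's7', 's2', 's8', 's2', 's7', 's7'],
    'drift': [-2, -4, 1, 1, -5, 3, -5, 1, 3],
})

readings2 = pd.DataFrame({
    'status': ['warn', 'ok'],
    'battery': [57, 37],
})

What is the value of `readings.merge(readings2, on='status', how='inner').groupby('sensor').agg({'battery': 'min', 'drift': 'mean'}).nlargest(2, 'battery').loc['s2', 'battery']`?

merge on 'status' (how='inner') → 6 rows:
   temp status sensor  drift  battery
0    25     ok     s7     -4       37
1    11   warn     s8      1       57
2    41     ok     s7      1       37
3    16   warn     s8      3       57
4    26   warn     s2     -5       57
5     8   warn     s7      3       57
group by sensor: min(battery), mean(drift):
        battery  drift
sensor                
s2           57   -5.0
s7           37    0.0
s8           57    2.0
take 2 rows with largest battery:
        battery  drift
sensor                
s2           57   -5.0
s8           57    2.0
Taking the value at row 's2', column 'battery' gives 57.

57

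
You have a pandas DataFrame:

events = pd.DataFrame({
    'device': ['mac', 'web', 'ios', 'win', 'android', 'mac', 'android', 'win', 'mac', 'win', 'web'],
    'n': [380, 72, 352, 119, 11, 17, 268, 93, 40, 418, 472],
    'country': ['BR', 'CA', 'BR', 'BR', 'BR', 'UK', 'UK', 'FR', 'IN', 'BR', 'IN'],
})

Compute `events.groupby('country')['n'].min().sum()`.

233

group by country, min of n:
country
BR    11
CA    72
FR    93
IN    40
UK    17
Name: n, dtype: int64
The sum of the resulting series is 233.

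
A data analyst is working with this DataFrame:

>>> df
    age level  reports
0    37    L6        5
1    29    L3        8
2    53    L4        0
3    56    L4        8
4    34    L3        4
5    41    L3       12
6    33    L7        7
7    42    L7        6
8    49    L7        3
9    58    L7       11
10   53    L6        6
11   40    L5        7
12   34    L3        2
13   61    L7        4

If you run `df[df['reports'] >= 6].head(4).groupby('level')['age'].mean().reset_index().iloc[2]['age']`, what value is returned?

33.0

filter rows where reports >= 6:
    age level  reports
1    29    L3        8
3    56    L4        8
5    41    L3       12
6    33    L7        7
7    42    L7        6
9    58    L7       11
10   53    L6        6
11   40    L5        7
take first 4 rows:
   age level  reports
1   29    L3        8
3   56    L4        8
5   41    L3       12
6   33    L7        7
group by level, mean of age:
level
L3    35.0
L4    56.0
L7    33.0
Name: age, dtype: float64
reset_index():
  level   age
0    L3  35.0
1    L4  56.0
2    L7  33.0
Finally, value at position 2, column 'age' = 33.0.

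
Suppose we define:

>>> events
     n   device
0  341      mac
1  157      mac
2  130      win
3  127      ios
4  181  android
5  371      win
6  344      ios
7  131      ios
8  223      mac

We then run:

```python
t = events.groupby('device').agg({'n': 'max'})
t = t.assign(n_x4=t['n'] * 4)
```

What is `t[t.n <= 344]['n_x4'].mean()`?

1154.66666667

group by device, max of n:
           n
device      
android  181
ios      344
mac      341
win      371
add column n_x4 = t['n'] * 4:
           n  n_x4
device            
android  181   724
ios      344  1376
mac      341  1364
win      371  1484
filter rows where n <= 344:
           n  n_x4
device            
android  181   724
ios      344  1376
mac      341  1364
Then the mean of column 'n_x4': 1154.66666667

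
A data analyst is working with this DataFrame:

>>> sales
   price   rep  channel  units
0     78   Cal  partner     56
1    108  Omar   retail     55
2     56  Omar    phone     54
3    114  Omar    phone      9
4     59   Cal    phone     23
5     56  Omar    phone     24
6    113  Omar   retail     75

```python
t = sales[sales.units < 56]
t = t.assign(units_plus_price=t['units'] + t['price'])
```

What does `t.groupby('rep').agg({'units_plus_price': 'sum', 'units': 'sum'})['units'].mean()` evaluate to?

82.5

filter rows where units < 56:
   price   rep channel  units
1    108  Omar  retail     55
2     56  Omar   phone     54
3    114  Omar   phone      9
4     59   Cal   phone     23
5     56  Omar   phone     24
add column units_plus_price = t['units'] + t['price']:
   price   rep channel  units  units_plus_price
1    108  Omar  retail     55               163
2     56  Omar   phone     54               110
3    114  Omar   phone      9               123
4     59   Cal   phone     23                82
5     56  Omar   phone     24                80
group by rep: sum(units_plus_price), sum(units):
      units_plus_price  units
rep                          
Cal                 82     23
Omar               476    142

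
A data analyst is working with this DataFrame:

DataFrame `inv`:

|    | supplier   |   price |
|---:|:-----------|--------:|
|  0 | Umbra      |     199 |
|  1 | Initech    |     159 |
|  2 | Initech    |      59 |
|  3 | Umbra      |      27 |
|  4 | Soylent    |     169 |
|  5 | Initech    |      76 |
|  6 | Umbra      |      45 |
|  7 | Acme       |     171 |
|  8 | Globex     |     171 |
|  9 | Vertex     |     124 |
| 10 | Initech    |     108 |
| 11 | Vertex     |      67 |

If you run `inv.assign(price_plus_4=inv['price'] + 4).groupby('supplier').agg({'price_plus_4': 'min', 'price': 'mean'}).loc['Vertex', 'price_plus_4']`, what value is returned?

71

add column price_plus_4 = inv['price'] + 4:
   supplier  price  price_plus_4
0     Umbra    199           203
1   Initech    159           163
2   Initech     59            63
3     Umbra     27            31
4   Soylent    169           173
5   Initech     76            80
6     Umbra     45            49
7      Acme    171           175
8    Globex    171           175
9    Vertex    124           128
10  Initech    108           112
11   Vertex     67            71
group by supplier: min(price_plus_4), mean(price):
          price_plus_4       price
supplier                          
Acme               175  171.000000
Globex             175  171.000000
Initech             63  100.500000
Soylent            173  169.000000
Umbra               31   90.333333
Vertex              71   95.500000
value at row 'Vertex', column 'price_plus_4' → 71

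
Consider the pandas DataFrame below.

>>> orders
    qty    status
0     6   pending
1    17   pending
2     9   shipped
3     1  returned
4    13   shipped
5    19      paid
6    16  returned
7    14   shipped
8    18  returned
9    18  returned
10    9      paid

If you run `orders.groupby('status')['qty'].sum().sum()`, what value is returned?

group by status, sum of qty:
status
paid        28
pending     23
returned    53
shipped     36
Name: qty, dtype: int64
So sum() = 140.

140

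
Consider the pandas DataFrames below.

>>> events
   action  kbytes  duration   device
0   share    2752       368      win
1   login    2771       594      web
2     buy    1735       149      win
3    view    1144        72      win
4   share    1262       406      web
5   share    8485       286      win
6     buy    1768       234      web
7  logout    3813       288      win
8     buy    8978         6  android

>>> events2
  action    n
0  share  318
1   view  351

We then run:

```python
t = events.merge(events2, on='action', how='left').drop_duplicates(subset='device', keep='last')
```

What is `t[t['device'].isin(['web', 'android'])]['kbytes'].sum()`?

10746

merge on 'action' (how='left') → 9 rows:
   action  kbytes  duration   device      n
0   share    2752       368      win  318.0
1   login    2771       594      web    NaN
2     buy    1735       149      win    NaN
3    view    1144        72      win  351.0
4   share    1262       406      web  318.0
5   share    8485       286      win  318.0
6     buy    1768       234      web    NaN
7  logout    3813       288      win    NaN
8     buy    8978         6  android    NaN
drop duplicate device (keep=last):
   action  kbytes  duration   device   n
6     buy    1768       234      web NaN
7  logout    3813       288      win NaN
8     buy    8978         6  android NaN
filter rows where device in ['web', 'android']:
  action  kbytes  duration   device   n
6    buy    1768       234      web NaN
8    buy    8978         6  android NaN
Then the sum of column 'kbytes': 10746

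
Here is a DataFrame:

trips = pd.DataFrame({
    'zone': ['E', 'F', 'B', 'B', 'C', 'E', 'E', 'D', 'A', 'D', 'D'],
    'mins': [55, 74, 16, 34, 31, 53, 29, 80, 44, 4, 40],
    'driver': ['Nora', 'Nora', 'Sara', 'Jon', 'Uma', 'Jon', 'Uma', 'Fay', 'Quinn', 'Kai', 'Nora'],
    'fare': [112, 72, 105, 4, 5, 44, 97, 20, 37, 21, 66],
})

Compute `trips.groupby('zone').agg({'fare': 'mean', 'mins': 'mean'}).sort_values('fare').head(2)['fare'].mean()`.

20.3333333333

group by zone: mean(fare), mean(mins):
           fare       mins
zone                      
A     37.000000  44.000000
B     54.500000  25.000000
C      5.000000  31.000000
D     35.666667  41.333333
E     84.333333  45.666667
F     72.000000  74.000000
sort by fare:
           fare       mins
zone                      
C      5.000000  31.000000
D     35.666667  41.333333
A     37.000000  44.000000
B     54.500000  25.000000
F     72.000000  74.000000
E     84.333333  45.666667
take first 2 rows:
           fare       mins
zone                      
C      5.000000  31.000000
D     35.666667  41.333333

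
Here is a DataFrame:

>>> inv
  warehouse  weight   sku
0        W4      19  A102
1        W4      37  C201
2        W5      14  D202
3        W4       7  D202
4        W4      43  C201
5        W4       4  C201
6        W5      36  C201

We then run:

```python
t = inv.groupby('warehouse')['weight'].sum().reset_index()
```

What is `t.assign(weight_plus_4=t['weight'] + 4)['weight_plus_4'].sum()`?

group by warehouse, sum of weight:
warehouse
W4    110
W5     50
Name: weight, dtype: int64
reset_index():
  warehouse  weight
0        W4     110
1        W5      50
add column weight_plus_4 = t['weight'] + 4:
  warehouse  weight  weight_plus_4
0        W4     110            114
1        W5      50             54

168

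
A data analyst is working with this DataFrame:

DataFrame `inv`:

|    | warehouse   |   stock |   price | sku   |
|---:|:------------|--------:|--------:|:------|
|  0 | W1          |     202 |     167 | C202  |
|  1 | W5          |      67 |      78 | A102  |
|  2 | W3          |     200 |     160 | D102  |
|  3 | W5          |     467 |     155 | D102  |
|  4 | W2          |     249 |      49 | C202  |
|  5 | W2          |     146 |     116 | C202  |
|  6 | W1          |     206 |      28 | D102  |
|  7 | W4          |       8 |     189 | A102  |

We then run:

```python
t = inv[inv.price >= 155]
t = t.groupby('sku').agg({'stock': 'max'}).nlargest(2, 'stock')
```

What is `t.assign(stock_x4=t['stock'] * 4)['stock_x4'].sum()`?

2676

filter rows where price >= 155:
  warehouse  stock  price   sku
0        W1    202    167  C202
2        W3    200    160  D102
3        W5    467    155  D102
7        W4      8    189  A102
group by sku, max of stock:
      stock
sku        
A102      8
C202    202
D102    467
take 2 rows with largest stock:
      stock
sku        
D102    467
C202    202
add column stock_x4 = t['stock'] * 4:
      stock  stock_x4
sku                  
D102    467      1868
C202    202       808
sum of column 'stock_x4' → 2676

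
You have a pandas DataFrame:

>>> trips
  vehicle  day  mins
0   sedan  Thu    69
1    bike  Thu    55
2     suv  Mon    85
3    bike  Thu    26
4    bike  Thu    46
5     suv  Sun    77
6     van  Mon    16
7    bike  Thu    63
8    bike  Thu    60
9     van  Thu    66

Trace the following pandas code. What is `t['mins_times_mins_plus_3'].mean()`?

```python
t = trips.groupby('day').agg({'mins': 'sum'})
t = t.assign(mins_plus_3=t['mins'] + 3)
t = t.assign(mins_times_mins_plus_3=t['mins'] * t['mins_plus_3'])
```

group by day, sum of mins:
     mins
day      
Mon   101
Sun    77
Thu   385
add column mins_plus_3 = t['mins'] + 3:
     mins  mins_plus_3
day                   
Mon   101          104
Sun    77           80
Thu   385          388
add column mins_times_mins_plus_3 = t['mins'] * t['mins_plus_3']:
     mins  mins_plus_3  mins_times_mins_plus_3
day                                           
Mon   101          104                   10504
Sun    77           80                    6160
Thu   385          388                  149380

55348.0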